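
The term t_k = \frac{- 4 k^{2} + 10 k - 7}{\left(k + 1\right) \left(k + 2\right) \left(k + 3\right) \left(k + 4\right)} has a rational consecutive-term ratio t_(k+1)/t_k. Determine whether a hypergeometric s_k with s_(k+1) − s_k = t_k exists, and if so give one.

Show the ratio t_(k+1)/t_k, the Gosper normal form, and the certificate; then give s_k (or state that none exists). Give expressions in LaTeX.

r(k) = (4*k**3 + 2*k**2 - k + 1)/(4*k**3 + 10*k**2 - 43*k + 35) after simplifying.
So A=k + 1 and B=k + 5, with C=k**2 - 5*k/2 + 7/4.
Solve (k + 1)·f(k+1) − (k + 4)·f(k) = k**2 - 5*k/2 + 7/4.
From deg A=1, deg B=1, deg C=2: d=3.
Solving with deg f ≤ 3: f(k) = k*(2*k**2 + 19)/12.
Then R = B(k−1)f/C = k*(k + 4)*(2*k**2 + 19)/(3*(4*k**2 - 10*k + 7)), so s_k = R(k)·t_k = k*(-2*k**2 - 19)/(3*(k + 1)*(k + 2)*(k + 3)).
s_(k+1) − s_k = (-4*k**2 + 10*k - 7)/(k**4 + 10*k**3 + 35*k**2 + 50*k + 24) = t_k.

s_k = \frac{k \left(- 2 k^{2} - 19\right)}{3 \left(k + 1\right) \left(k + 2\right) \left(k + 3\right)}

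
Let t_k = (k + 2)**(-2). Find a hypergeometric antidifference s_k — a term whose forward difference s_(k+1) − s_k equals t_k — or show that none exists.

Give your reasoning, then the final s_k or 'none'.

none (Gosper's algorithm certifies no s_k)

Ratio r(k) = (k + 2)**2/(k + 3)**2.
A = k**2 + 4*k + 4, B = k**2 + 6*k + 9, C = 1.
Need (k**2 + 4*k + 4)·f(k+1) − (k**2 + 4*k + 4)·f(k) = 1.
d = 0 from the (2,2,0) case.
Generic f = c0 gives residual -1; -1 = 0 cannot hold, so t_k is not Gosper-summable.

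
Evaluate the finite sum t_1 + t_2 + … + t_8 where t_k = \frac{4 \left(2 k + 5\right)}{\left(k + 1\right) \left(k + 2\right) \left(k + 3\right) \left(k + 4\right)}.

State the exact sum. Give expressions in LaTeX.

r(k) = (k + 1)*(2*k + 7)/((k + 5)*(2*k + 5)) after simplifying.
Factor: A=k + 1; B=k + 5; C=k + 5/2.
Set up (k + 1)·f(k+1) − (k + 4)·f(k) − (k + 5/2) = 0.
From deg A=1, deg B=1, deg C=1: d=3.
Match coefficients ⇒ f(k) = k*(k + 2)*(k + 4)/6.
So s_k = (B(k−1)f/C)·t_k = (k*(k + 2)*(k + 4)**2/(3*(2*k + 5)))·t_k = 4*k*(k + 4)/(3*(k**2 + 4*k + 3)).
Δs = 4*(2*k + 5)/(k**4 + 10*k**3 + 35*k**2 + 50*k + 24), as required.
Sum = s_(9) − s_(1); s_(9) = 13/10, s_(1) = 5/6 ⇒ 7/15.

Σ = 7/15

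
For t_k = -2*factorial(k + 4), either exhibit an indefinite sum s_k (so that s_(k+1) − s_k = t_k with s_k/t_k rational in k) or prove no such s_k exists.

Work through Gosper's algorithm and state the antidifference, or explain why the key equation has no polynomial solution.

no hypergeometric antidifference exists

r(k) = k + 5 after simplifying.
So A=k + 5 and B=1, with C=1.
Key eq: (k + 5)·f(k+1) = (1)·f(k) + (1).
Degrees (1,0,0) ⇒ d ≤ -1.
Negative degree bound (-1): no f exists, t_k not Gosper-summable.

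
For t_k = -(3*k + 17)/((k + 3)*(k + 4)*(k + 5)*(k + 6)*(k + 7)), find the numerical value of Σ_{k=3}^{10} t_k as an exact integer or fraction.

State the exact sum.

Ratio r(k) = (k + 3)*(3*k + 20)/((k + 8)*(3*k + 17)).
Normal form (A,B,C) = (k + 3, k + 8, k + 17/3).
Solve (k + 3)·f(k+1) − (k + 7)·f(k) = k + 17/3.
deg f ≤ 4 (via 1,1,1).
A polynomial solution: f(k) = k*(k + 5)*(k**2 + 13*k + 54)/216.
Certificate R = B(k−1)f/C = k*(k + 5)*(k + 7)*(k**2 + 13*k + 54)/(72*(3*k + 17)) gives s_k = k*(-k**2 - 13*k - 54)/(72*(k**3 + 13*k**2 + 54*k + 72)).
s_(k+1) − s_k = (-3*k - 17)/(k**5 + 25*k**4 + 245*k**3 + 1175*k**2 + 2754*k + 2520) = t_k.
Σ_(k=3)^(10) t_k = s_(11) − s_(3) = -583/42840 − (-17/1512) = -38/16065.

Σ = -38/16065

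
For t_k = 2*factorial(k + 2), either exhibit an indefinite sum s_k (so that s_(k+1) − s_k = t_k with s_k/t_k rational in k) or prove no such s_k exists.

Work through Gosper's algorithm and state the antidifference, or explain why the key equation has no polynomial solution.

not Gosper-summable; s_k does not exist

Step 1: r(k) = k + 3.
A = k + 3, B = 1, C = 1.
Solve (k + 3)·f(k+1) − (1)·f(k) = 1.
Degrees (1,0,0) ⇒ d ≤ -1.
deg f ≤ -1 is impossible — no certificate.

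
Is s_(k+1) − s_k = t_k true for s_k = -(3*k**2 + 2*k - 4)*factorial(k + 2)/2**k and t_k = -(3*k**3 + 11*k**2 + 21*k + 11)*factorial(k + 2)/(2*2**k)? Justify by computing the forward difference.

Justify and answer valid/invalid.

s_(k+1) = -(3*k**2 + 8*k + 1)*factorial(k + 3)/(2*2**k)
s_(k+1) − s_k = -(3*k**3 + 11*k**2 + 21*k + 11)*factorial(k + 2)/(2*2**k)
(s_(k+1) − s_k) − t_k = 0

Valid — Δs_k = t_k.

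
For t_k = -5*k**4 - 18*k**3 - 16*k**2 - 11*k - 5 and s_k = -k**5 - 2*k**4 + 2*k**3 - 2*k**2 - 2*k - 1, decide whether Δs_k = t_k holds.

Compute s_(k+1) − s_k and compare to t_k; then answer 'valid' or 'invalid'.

Valid: the claim telescopes to t_k.

s_(k+1) = -k**5 - 7*k**4 - 16*k**3 - 18*k**2 - 13*k - 6
s_(k+1) − s_k = -5*k**4 - 18*k**3 - 16*k**2 - 11*k - 5
(s_(k+1) − s_k) − t_k = 0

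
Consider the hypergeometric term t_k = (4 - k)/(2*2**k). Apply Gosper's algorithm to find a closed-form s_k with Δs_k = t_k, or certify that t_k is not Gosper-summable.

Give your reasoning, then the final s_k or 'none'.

Step 1: r(k) = (k - 3)/(2*(k - 4)).
So A=1/2 and B=1, with C=k - 4.
Set up (1/2)·f(k+1) − (1)·f(k) − (k - 4) = 0.
d = 1 from the (0,0,1) case.
Solve for f: f(k) = -2*(k - 3) (degree 1 ≤ 1).
Then R = B(k−1)f/C = -2*(k - 3)/(k - 4), so s_k = R(k)·t_k = (k - 3)/2**k.
Verify: (4 - k)/(2*2**k) matches t_k.

s_k = (k - 3)/2**k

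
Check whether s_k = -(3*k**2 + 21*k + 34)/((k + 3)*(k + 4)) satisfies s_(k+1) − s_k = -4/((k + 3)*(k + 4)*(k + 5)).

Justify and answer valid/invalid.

s_(k+1) = (-21*k - 3*(k + 1)**2 - 55)/((k + 4)*(k + 5))
s_(k+1) − s_k = -4/(k**3 + 12*k**2 + 47*k + 60)
(s_(k+1) − s_k) − t_k = 0

Valid — Δs_k = t_k.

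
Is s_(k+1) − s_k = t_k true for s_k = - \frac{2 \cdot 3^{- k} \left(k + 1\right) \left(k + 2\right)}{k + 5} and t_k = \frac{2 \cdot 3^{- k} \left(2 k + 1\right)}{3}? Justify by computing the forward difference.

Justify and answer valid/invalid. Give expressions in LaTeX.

s_(k+1) = -2*(k + 2)*(k + 3)/(3*3**k*(k + 6))
s_(k+1) − s_k = 2*(2*k**3 + 17*k**2 + 29*k + 6)/(3*3**k*(k**2 + 11*k + 30))
(s_(k+1) − s_k) − t_k = 4*(-k**2 - 7*k - 4)/(3**k*(k**2 + 11*k + 30))

Invalid: residual \frac{4 \cdot 3^{- k} \left(- k^{2} - 7 k - 4\right)}{k^{2} + 11 k + 30} ≠ 0.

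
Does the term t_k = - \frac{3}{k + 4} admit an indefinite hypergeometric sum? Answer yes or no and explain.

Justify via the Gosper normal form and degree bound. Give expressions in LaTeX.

No — t_k has no hypergeometric antidifference.

Compute t_(k+1)/t_k: get (k + 4)/(k + 5).
A = k + 4, B = k + 5, C = 1.
Solve (k + 4)·f(k+1) − (k + 4)·f(k) = 1.
From deg A=1, deg B=1, deg C=0: d=0.
f = c0 ⇒ A·f(k+1) − B(k−1)·f(k) − C = -1. The system {-1 = 0} is inconsistent; no antidifference.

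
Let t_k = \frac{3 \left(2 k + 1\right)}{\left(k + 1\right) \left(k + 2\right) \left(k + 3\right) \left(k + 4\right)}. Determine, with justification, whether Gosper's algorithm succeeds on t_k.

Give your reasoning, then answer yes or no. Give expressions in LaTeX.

Yes. s_k = \frac{k \left(k^{2} + 6 k + 2\right)}{3 \left(k + 1\right) \left(k + 2\right) \left(k + 3\right)}.

Compute t_(k+1)/t_k: get (k + 1)*(2*k + 3)/((k + 5)*(2*k + 1)).
A = k + 1, B = k + 5, C = k + 1/2.
f must satisfy (k + 1)·f(k+1) − (k + 4)·f(k) = k + 1/2.
From deg A=1, deg B=1, deg C=1: d=3.
Match coefficients ⇒ f(k) = k*(k**2 + 6*k + 2)/18.
So s_k = (B(k−1)f/C)·t_k = (k*(k + 4)*(k**2 + 6*k + 2)/(9*(2*k + 1)))·t_k = k*(k**2 + 6*k + 2)/(3*(k + 1)*(k + 2)*(k + 3)).
Δs = 3*(2*k + 1)/(k**4 + 10*k**3 + 35*k**2 + 50*k + 24), as required.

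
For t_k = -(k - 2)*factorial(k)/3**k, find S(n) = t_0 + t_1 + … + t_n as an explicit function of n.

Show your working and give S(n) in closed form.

The ratio is (k**2 - 1)/(3*(k - 2)).
Normal form (A,B,C) = (k/3 + 1/3, 1, k - 2).
Solve (k/3 + 1/3)·f(k+1) − (1)·f(k) = k - 2.
From deg A=1, deg B=0, deg C=1: d=0.
Coefficient equations give f(k) = 3.
So s_k = (B(k−1)f/C)·t_k = (3/(k - 2))·t_k = -3**(1 - k)*factorial(k).
Δs = -(k - 2)*factorial(k)/3**k, as required.
Evaluate: s_(n+1) = -factorial(n + 1)/3**n; subtract s_(0) = -3 ⇒ S(n) = 3 - factorial(n + 1)/3**n.

S(n) = 3 - factorial(n + 1)/3**n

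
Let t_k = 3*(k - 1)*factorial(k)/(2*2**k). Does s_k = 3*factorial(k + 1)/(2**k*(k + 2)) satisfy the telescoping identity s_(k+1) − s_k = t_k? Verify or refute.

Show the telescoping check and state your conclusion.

Invalid: residual -3*(k**2 + k - 4)*factorial(k)/(2*2**k*(k + 2)*(k + 3)) ≠ 0.

s_(k+1) = 3*factorial(k + 2)/(2*2**k*(k + 3))
s_(k+1) − s_k = 3*(k**2 + 2*k - 2)*factorial(k + 1)/(2*2**k*(k + 2)*(k + 3))
(s_(k+1) − s_k) − t_k = -3*(k**2 + k - 4)*factorial(k)/(2*2**k*(k + 2)*(k + 3))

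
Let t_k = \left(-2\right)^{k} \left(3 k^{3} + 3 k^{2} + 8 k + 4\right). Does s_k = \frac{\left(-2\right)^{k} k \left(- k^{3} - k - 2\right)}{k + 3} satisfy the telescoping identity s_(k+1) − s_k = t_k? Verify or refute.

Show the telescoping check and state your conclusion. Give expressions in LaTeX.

s_(k+1) = 2*(-2)**k*(k + 1)*(k + (k + 1)**3 + 3)/(k + 4)
s_(k+1) − s_k = (-2)**k*(3*k**5 + 18*k**4 + 39*k**3 + 64*k**2 + 64*k + 24)/(k**2 + 7*k + 12)
(s_(k+1) − s_k) − t_k = (-2)**(k + 1)*(3*k**4 + 13*k**3 + 16*k**2 + 30*k + 12)/(k**2 + 7*k + 12)

Invalid: residual \frac{\left(-2\right)^{k + 1} \left(3 k^{4} + 13 k^{3} + 16 k^{2} + 30 k + 12\right)}{k^{2} + 7 k + 12} ≠ 0.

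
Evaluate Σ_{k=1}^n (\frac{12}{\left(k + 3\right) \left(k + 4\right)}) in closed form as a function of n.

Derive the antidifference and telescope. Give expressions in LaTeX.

Step 1: r(k) = (k + 3)/(k + 5).
A = k + 3, B = k + 5, C = 1.
Key eq: (k + 3)·f(k+1) = (k + 4)·f(k) + (1).
Degrees (1,1,0) ⇒ d ≤ 1.
Coefficient equations give f(k) = k/3.
Get s_k = R·t_k = 4*k/(k + 3) with R(k) = B(k−1)f(k)/C(k) = k*(k + 4)/3.
Verify: 12/(k**2 + 7*k + 12) matches t_k.
Telescope: S(n) = s_(n+1) − s_(1) = 4*(n + 1)/(n + 4) − (1) = 3*n/(n + 4).

S(n) = \frac{3 n}{n + 4}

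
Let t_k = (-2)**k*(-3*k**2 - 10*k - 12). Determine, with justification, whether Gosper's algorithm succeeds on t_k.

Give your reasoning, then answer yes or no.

Ratio r(k) = 2*(-3*k**2 - 16*k - 25)/(3*k**2 + 10*k + 12).
Gosper form: A/B · C(k+1)/C(k) with A=-2, B=1, C=k**2 + 10*k/3 + 4.
f must satisfy (-2)·f(k+1) − (1)·f(k) = k**2 + 10*k/3 + 4.
Bound: deg f ≤ 2.
Solving with deg f ≤ 2: f(k) = -(k**2 + 2*k + 2)/3.
R(k) = B(k−1)·f(k)/C(k) = -(k**2 + 2*k + 2)/(3*k**2 + 10*k + 12); s_k = R·t_k = (-2)**k*(k**2 + 2*k + 2).
Verify: (-2)**k*(-3*k**2 - 10*k - 12) matches t_k.

Yes. s_k = (-2)**k*(k**2 + 2*k + 2).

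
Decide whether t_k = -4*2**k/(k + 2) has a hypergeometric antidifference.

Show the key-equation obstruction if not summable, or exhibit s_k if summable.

The ratio is 2*(k + 2)/(k + 3).
Normal form (A,B,C) = (2*k + 4, k + 3, 1).
f must satisfy (2*k + 4)·f(k+1) − (k + 2)·f(k) = 1.
Degrees (1,1,0) ⇒ d ≤ -1.
d = -1 < 0 ⇒ no nonzero polynomial f; not summable.

No. Not Gosper-summable.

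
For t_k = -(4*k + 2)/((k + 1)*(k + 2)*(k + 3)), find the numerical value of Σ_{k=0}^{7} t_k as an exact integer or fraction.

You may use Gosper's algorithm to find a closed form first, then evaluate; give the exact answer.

Step 1: r(k) = (k + 1)*(2*k + 3)/((k + 4)*(2*k + 1)).
Gosper form: A/B · C(k+1)/C(k) with A=k + 1, B=k + 4, C=k + 1/2.
Key eq: (k + 1)·f(k+1) = (k + 3)·f(k) + (k + 1/2).
deg f ≤ 2 (via 1,1,1).
Solving with deg f ≤ 2: f(k) = k*(3*k + 1)/8.
Then R = B(k−1)f/C = k*(k + 3)*(3*k + 1)/(4*(2*k + 1)), so s_k = R(k)·t_k = -k*(3*k + 1)/(2*(k + 1)*(k + 2)).
Check: Δs_k = 2*(-2*k - 1)/(k**3 + 6*k**2 + 11*k + 6). ✓
Σ_(k=0)^(7) t_k = s_(8) − s_(0) = -10/9 − (0) = -10/9.

Σ = -10/9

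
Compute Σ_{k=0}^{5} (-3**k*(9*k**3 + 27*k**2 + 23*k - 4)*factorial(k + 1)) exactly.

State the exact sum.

Σ = -345371042

Compute t_(k+1)/t_k: get 3*(9*k**4 + 72*k**3 + 212*k**2 + 263*k + 110)/(9*k**3 + 27*k**2 + 23*k - 4).
Take A(k)=3*k + 6, B(k)=1, C(k)=k**3 + 3*k**2 + 23*k/9 - 4/9.
f must satisfy (3*k + 6)·f(k+1) − (1)·f(k) = k**3 + 3*k**2 + 23*k/9 - 4/9.
d = 2 from the (1,0,3) case.
A polynomial solution: f(k) = (3*k**2 - 2*k - 2)/9.
So s_k = (B(k−1)f/C)·t_k = ((3*k**2 - 2*k - 2)/(9*k**3 + 27*k**2 + 23*k - 4))·t_k = 3**k*(-3*k**2 + 2*k + 2)*factorial(k + 1).
s_(k+1) − s_k = -3**k*(9*k**3 + 27*k**2 + 23*k - 4)*factorial(k + 1) = t_k.
Evaluate s at k=6 and k=0: -345371040 and 2; difference -345371042.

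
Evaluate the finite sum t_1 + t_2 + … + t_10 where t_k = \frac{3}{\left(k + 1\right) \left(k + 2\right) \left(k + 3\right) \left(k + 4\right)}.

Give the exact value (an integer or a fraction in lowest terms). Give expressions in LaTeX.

Σ = 15/364

r(k) = (k + 1)/(k + 5) after simplifying.
Gosper form: A/B · C(k+1)/C(k) with A=k + 1, B=k + 5, C=1.
Key eq: (k + 1)·f(k+1) = (k + 4)·f(k) + (1).
From deg A=1, deg B=1, deg C=0: d=3.
Solving with deg f ≤ 3: f(k) = k*(k**2 + 6*k + 11)/18.
So s_k = (B(k−1)f/C)·t_k = (k*(k + 4)*(k**2 + 6*k + 11)/18)·t_k = k*(k**2 + 6*k + 11)/(6*(k + 1)*(k + 2)*(k + 3)).
s_(k+1) − s_k = 3/(k**4 + 10*k**3 + 35*k**2 + 50*k + 24) = t_k.
Σ_(k=1)^(10) t_k = s_(11) − s_(1) = 121/728 − (1/8) = 15/364.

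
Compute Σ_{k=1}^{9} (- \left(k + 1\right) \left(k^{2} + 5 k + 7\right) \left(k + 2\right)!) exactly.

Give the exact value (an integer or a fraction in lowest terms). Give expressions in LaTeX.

Σ = -57001190388

The ratio is (k + 2)*(k + 3)*(5*k + (k + 1)**2 + 12)/((k + 1)*(k**2 + 5*k + 7)).
So A=k + 3 and B=1, with C=k**3 + 6*k**2 + 12*k + 7.
Solve (k + 3)·f(k+1) − (1)·f(k) = k**3 + 6*k**2 + 12*k + 7.
From deg A=1, deg B=0, deg C=3: d=2.
Solve for f: f(k) = k**2 + 2*k - 1 (degree 2 ≤ 2).
R(k) = B(k−1)·f(k)/C(k) = (k**2 + 2*k - 1)/((k + 1)*(k**2 + 5*k + 7)); s_k = R·t_k = -(k**2 + 2*k - 1)*factorial(k + 2).
Δs = -(k + 1)*(k**2 + 5*k + 7)*factorial(k + 2), as required.
Σ_(k=1)^(9) t_k = s_(10) − s_(1) = -57001190400 − (-12) = -57001190388.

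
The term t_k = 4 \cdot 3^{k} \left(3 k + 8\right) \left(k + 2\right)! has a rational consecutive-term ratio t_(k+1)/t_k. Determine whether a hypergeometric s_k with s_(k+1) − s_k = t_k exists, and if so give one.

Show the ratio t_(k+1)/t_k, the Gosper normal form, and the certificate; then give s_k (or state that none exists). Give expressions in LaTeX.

Compute t_(k+1)/t_k: get 3*(k + 3)*(3*k + 11)/(3*k + 8).
So A=3*k + 9 and B=1, with C=k + 8/3.
Need (3*k + 9)·f(k+1) − (1)·f(k) = k + 8/3.
deg f ≤ 0 (via 1,0,1).
Solving with deg f ≤ 0: f(k) = 1/3.
Get s_k = R·t_k = 4*3**k*factorial(k + 2) with R(k) = B(k−1)f(k)/C(k) = 1/(3*k + 8).
Verify: 4*3**k*(3*k + 8)*factorial(k + 2) matches t_k.

s_k = 4 \cdot 3^{k} \left(k + 2\right)!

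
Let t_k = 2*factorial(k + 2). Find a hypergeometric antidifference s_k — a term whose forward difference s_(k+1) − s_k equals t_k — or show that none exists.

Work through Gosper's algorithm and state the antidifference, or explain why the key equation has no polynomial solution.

t_(k+1)/t_k = k + 3.
A = k + 3, B = 1, C = 1.
f must satisfy (k + 3)·f(k+1) − (1)·f(k) = 1.
Degrees (1,0,0) ⇒ d ≤ -1.
d = -1 < 0 ⇒ no nonzero polynomial f; not summable.

none — t_k is not Gosper-summable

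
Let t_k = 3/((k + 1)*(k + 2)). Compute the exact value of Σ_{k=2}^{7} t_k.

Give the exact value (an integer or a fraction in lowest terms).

Ratio r(k) = (k + 1)/(k + 3).
Gosper form: A/B · C(k+1)/C(k) with A=k + 1, B=k + 3, C=1.
Key eq: (k + 1)·f(k+1) = (k + 2)·f(k) + (1).
From deg A=1, deg B=1, deg C=0: d=1.
Solving with deg f ≤ 1: f(k) = k.
So s_k = (B(k−1)f/C)·t_k = (k*(k + 2))·t_k = 3*k/(k + 1).
Check: Δs_k = 3/(k**2 + 3*k + 2). ✓
Sum = s_(8) − s_(2); s_(8) = 8/3, s_(2) = 2 ⇒ 2/3.

Σ = 2/3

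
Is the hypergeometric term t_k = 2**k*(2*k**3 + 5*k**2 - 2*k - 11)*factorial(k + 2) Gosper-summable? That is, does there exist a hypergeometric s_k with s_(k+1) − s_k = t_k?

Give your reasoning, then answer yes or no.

r(k) = 2*(2*k**4 + 17*k**3 + 47*k**2 + 36*k - 18)/(2*k**3 + 5*k**2 - 2*k - 11) after simplifying.
So A=2*k + 6 and B=1, with C=k**3 + 5*k**2/2 - k - 11/2.
Solve (2*k + 6)·f(k+1) − (1)·f(k) = k**3 + 5*k**2/2 - k - 11/2.
Bound: deg f ≤ 2.
Match coefficients ⇒ f(k) = (k**2 - 2*k - 1)/2.
So s_k = (B(k−1)f/C)·t_k = ((k**2 - 2*k - 1)/(2*k**3 + 5*k**2 - 2*k - 11))·t_k = 2**k*(k**2 - 2*k - 1)*factorial(k + 2).
s_(k+1) − s_k = 2**k*(2*k**3 + 5*k**2 - 2*k - 11)*factorial(k + 2) = t_k.

Yes. s_k = 2**k*(k**2 - 2*k - 1)*factorial(k + 2).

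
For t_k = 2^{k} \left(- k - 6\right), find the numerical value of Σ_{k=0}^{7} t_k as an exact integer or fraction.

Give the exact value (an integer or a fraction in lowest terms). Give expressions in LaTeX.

Σ = -3068

r(k) = 2*(k + 7)/(k + 6) after simplifying.
Gosper form: A/B · C(k+1)/C(k) with A=2, B=1, C=k + 6.
Need (2)·f(k+1) − (1)·f(k) = k + 6.
d = 1 from the (0,0,1) case.
Coefficient equations give f(k) = k + 4.
R(k) = B(k−1)·f(k)/C(k) = (k + 4)/(k + 6); s_k = R·t_k = 2**k*(-k - 4).
Verify: 2**k*(-k - 6) matches t_k.
Sum = s_(8) − s_(0); s_(8) = -3072, s_(0) = -4 ⇒ -3068.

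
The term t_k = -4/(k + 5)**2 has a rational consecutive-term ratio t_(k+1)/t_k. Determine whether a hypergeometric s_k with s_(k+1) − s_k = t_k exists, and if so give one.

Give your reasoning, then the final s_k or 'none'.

Compute t_(k+1)/t_k: get (k + 5)**2/(k + 6)**2.
Normal form (A,B,C) = (k**2 + 10*k + 25, k**2 + 12*k + 36, 1).
Set up (k**2 + 10*k + 25)·f(k+1) − (k**2 + 10*k + 25)·f(k) − (1) = 0.
Degrees (2,2,0) ⇒ d ≤ 0.
f = c0 ⇒ A·f(k+1) − B(k−1)·f(k) − C = -1. The system {-1 = 0} is inconsistent; no antidifference.

no hypergeometric antidifference exists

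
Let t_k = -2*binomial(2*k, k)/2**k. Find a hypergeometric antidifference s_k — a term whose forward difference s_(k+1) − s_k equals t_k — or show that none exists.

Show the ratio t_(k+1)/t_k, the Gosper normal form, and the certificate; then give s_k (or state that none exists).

Compute t_(k+1)/t_k: get (2*k + 1)/(k + 1).
A = 2*k + 1, B = k + 1, C = 1.
f must satisfy (2*k + 1)·f(k+1) − (k)·f(k) = 1.
Bound: deg f ≤ -1.
Bound -1 < 0, so the key equation has no polynomial solution.

no hypergeometric antidifference exists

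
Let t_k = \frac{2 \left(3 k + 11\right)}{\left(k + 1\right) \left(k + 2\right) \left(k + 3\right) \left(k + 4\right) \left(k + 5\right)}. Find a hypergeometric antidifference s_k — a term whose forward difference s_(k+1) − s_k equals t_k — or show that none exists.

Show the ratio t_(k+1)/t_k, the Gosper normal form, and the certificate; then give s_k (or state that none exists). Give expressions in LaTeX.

Step 1: r(k) = (k + 1)*(3*k + 14)/((k + 6)*(3*k + 11)).
Take A(k)=k + 1, B(k)=k + 6, C(k)=k + 11/3.
Set up (k + 1)·f(k+1) − (k + 5)·f(k) − (k + 11/3) = 0.
deg f ≤ 4 (via 1,1,1).
Coefficient equations give f(k) = k*(k + 3)*(k**2 + 7*k + 14)/24.
Certificate R = B(k−1)f/C = k*(k + 3)*(k + 5)*(k**2 + 7*k + 14)/(8*(3*k + 11)) gives s_k = k*(k**2 + 7*k + 14)/(4*(k**3 + 7*k**2 + 14*k + 8)).
Check: Δs_k = 2*(3*k + 11)/(k**5 + 15*k**4 + 85*k**3 + 225*k**2 + 274*k + 120). ✓

s_k = \frac{k \left(k^{2} + 7 k + 14\right)}{4 \left(k^{3} + 7 k^{2} + 14 k + 8\right)}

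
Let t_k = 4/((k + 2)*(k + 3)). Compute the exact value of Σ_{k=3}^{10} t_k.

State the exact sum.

Σ = 32/65

Ratio r(k) = (k + 2)/(k + 4).
Normal form (A,B,C) = (k + 2, k + 4, 1).
Solve (k + 2)·f(k+1) − (k + 3)·f(k) = 1.
Degrees (1,1,0) ⇒ d ≤ 1.
Solve for f: f(k) = k/2 (degree 1 ≤ 1).
R(k) = B(k−1)·f(k)/C(k) = k*(k + 3)/2; s_k = R·t_k = 2*k/(k + 2).
Δs = 4/(k**2 + 5*k + 6), as required.
Telescoping: Σ = s_(11) − s_(3) = 22/13 − (6/5) = 32/65.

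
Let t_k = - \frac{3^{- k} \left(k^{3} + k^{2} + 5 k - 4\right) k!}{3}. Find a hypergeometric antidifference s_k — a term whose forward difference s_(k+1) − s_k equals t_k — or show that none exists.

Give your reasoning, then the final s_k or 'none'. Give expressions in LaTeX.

The ratio is (k + 1)*(5*k + (k + 1)**3 + (k + 1)**2 + 1)/(3*(k**3 + k**2 + 5*k - 4)).
Factor: A=k/3 + 1/3; B=1; C=k**3 + k**2 + 5*k - 4.
Solve (k/3 + 1/3)·f(k+1) − (1)·f(k) = k**3 + k**2 + 5*k - 4.
deg f ≤ 2 (via 1,0,3).
Match coefficients ⇒ f(k) = 3*(k**2 + k + 3).
Certificate R = B(k−1)f/C = 3*(k**2 + k + 3)/(k**3 + k**2 + 5*k - 4) gives s_k = -(k**2 + k + 3)*factorial(k)/3**k.
s_(k+1) − s_k = -(k**3 + k**2 + 5*k - 4)*factorial(k)/(3*3**k) = t_k.

s_k = - 3^{- k} \left(k^{2} + k + 3\right) k!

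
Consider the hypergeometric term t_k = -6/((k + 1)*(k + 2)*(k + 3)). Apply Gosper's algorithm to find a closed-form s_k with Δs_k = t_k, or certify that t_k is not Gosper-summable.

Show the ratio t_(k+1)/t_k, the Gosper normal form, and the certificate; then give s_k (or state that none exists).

s_k = 3*k*(-k - 3)/(2*(k + 1)*(k + 2))

r(k) = (k + 1)/(k + 4) after simplifying.
A = k + 1, B = k + 4, C = 1.
Need (k + 1)·f(k+1) − (k + 3)·f(k) = 1.
deg f ≤ 2 (via 1,1,0).
Solving with deg f ≤ 2: f(k) = k*(k + 3)/4.
So s_k = (B(k−1)f/C)·t_k = (k*(k + 3)**2/4)·t_k = 3*k*(-k - 3)/(2*(k + 1)*(k + 2)).
Check: Δs_k = -6/(k**3 + 6*k**2 + 11*k + 6). ✓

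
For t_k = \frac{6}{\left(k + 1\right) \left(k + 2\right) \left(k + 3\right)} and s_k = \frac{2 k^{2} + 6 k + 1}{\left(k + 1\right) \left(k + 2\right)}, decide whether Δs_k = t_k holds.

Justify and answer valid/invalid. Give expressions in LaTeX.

s_(k+1) = (6*k + 2*(k + 1)**2 + 7)/((k + 2)*(k + 3))
s_(k+1) − s_k = 6/(k**3 + 6*k**2 + 11*k + 6)
(s_(k+1) − s_k) − t_k = 0

Valid: the claim telescopes to t_k.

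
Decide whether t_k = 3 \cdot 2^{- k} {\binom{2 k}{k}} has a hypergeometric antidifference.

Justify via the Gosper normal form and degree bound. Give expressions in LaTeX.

No — t_k has no hypergeometric antidifference.

Step 1: r(k) = (2*k + 1)/(k + 1).
Factor: A=2*k + 1; B=k + 1; C=1.
Set up (2*k + 1)·f(k+1) − (k)·f(k) − (1) = 0.
deg f ≤ -1 (via 1,1,0).
deg f ≤ -1 is impossible — no certificate.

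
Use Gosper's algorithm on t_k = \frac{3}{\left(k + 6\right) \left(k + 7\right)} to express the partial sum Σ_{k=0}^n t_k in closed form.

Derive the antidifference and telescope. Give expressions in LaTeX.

Compute t_(k+1)/t_k: get (k + 6)/(k + 8).
Factor: A=k + 6; B=k + 8; C=1.
Solve (k + 6)·f(k+1) − (k + 7)·f(k) = 1.
From deg A=1, deg B=1, deg C=0: d=1.
Solving with deg f ≤ 1: f(k) = k/6.
R(k) = B(k−1)·f(k)/C(k) = k*(k + 7)/6; s_k = R·t_k = k/(2*(k + 6)).
Verify: 3/(k**2 + 13*k + 42) matches t_k.
Telescope: S(n) = s_(n+1) − s_(0) = (n + 1)/(2*(n + 7)) − (0) = (n + 1)/(2*(n + 7)).

S(n) = \frac{n + 1}{2 \left(n + 7\right)}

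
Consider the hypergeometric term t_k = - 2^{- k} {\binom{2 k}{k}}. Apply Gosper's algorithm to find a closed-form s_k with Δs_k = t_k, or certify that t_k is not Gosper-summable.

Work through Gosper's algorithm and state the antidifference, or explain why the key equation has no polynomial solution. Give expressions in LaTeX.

none (Gosper's algorithm certifies no s_k)

The ratio is (2*k + 1)/(k + 1).
So A=2*k + 1 and B=k + 1, with C=1.
Solve (2*k + 1)·f(k+1) − (k)·f(k) = 1.
From deg A=1, deg B=1, deg C=0: d=-1.
d = -1 < 0 ⇒ no nonzero polynomial f; not summable.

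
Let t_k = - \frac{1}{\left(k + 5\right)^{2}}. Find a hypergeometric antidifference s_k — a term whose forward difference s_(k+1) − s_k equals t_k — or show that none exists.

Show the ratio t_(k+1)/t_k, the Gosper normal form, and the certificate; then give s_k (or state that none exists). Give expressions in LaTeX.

none (Gosper's algorithm certifies no s_k)

The ratio is (k + 5)**2/(k + 6)**2.
Gosper form: A/B · C(k+1)/C(k) with A=k**2 + 10*k + 25, B=k**2 + 12*k + 36, C=1.
Need (k**2 + 10*k + 25)·f(k+1) − (k**2 + 10*k + 25)·f(k) = 1.
d = 0 from the (2,2,0) case.
Write f(k) = c0. Then LHS − RHS = -1, requiring -1 = 0: contradictory. No certificate.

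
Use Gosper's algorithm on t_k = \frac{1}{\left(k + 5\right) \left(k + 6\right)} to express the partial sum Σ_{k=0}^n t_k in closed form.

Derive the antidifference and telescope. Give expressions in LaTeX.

The ratio is (k + 5)/(k + 7).
Take A(k)=k + 5, B(k)=k + 7, C(k)=1.
Solve (k + 5)·f(k+1) − (k + 6)·f(k) = 1.
From deg A=1, deg B=1, deg C=0: d=1.
Solve for f: f(k) = k/5 (degree 1 ≤ 1).
So s_k = (B(k−1)f/C)·t_k = (k*(k + 6)/5)·t_k = k/(5*(k + 5)).
s_(k+1) − s_k = 1/(k**2 + 11*k + 30) = t_k.
s_(n+1) = (n + 1)/(5*(n + 6)) and s_(0) = 0, so S(n) = (n + 1)/(5*(n + 6)).

S(n) = \frac{n + 1}{5 \left(n + 6\right)}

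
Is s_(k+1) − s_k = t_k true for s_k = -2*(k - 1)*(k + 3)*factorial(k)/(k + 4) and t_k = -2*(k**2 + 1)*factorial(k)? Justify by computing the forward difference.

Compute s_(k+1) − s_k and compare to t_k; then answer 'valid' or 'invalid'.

s_(k+1) = -2*k*(k + 4)*factorial(k + 1)/(k + 5)
s_(k+1) − s_k = -2*(k**4 + 8*k**3 + 17*k**2 + 9*k + 15)*factorial(k)/((k + 4)*(k + 5))
(s_(k+1) − s_k) − t_k = 2*(k**3 + 4*k**2 + 5)*factorial(k)/((k + 4)*(k + 5))

Invalid: residual 2*(k**3 + 4*k**2 + 5)*factorial(k)/((k + 4)*(k + 5)) ≠ 0.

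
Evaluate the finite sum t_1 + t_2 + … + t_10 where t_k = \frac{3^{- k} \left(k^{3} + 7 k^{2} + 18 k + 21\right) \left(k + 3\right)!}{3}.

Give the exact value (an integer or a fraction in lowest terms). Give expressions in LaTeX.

r(k) = (k**4 + 14*k**3 + 75*k**2 + 187*k + 188)/(3*(k**3 + 7*k**2 + 18*k + 21)) after simplifying.
Gosper form: A/B · C(k+1)/C(k) with A=k/3 + 4/3, B=1, C=k**3 + 7*k**2 + 18*k + 21.
f must satisfy (k/3 + 4/3)·f(k+1) − (1)·f(k) = k**3 + 7*k**2 + 18*k + 21.
From deg A=1, deg B=0, deg C=3: d=2.
Solving with deg f ≤ 2: f(k) = 3*(k**2 + 4*k + 1).
R(k) = B(k−1)·f(k)/C(k) = 3*(k**2 + 4*k + 1)/(k**3 + 7*k**2 + 18*k + 21); s_k = R·t_k = (k**2 + 4*k + 1)*factorial(k + 3)/3**k.
s_(k+1) − s_k = (k**3 + 7*k**2 + 18*k + 21)*factorial(k + 3)/(3*3**k) = t_k.
Sum = s_(11) − s_(1); s_(11) = 59553894400/729, s_(1) = 48 ⇒ 59553859408/729.

Σ = 59553859408/729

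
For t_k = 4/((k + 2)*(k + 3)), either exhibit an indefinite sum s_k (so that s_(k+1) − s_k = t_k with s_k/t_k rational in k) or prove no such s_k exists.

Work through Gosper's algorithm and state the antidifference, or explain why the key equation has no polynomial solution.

s_k = 2*k/(k + 2)

r(k) = (k + 2)/(k + 4) after simplifying.
Take A(k)=k + 2, B(k)=k + 4, C(k)=1.
Solve (k + 2)·f(k+1) − (k + 3)·f(k) = 1.
From deg A=1, deg B=1, deg C=0: d=1.
Coefficient equations give f(k) = k/2.
Certificate R = B(k−1)f/C = k*(k + 3)/2 gives s_k = 2*k/(k + 2).
Check: Δs_k = 4/(k**2 + 5*k + 6). ✓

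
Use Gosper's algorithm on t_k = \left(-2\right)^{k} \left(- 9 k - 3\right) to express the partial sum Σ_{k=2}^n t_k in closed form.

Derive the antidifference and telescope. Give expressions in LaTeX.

S(n) = - 6 \left(-2\right)^{n} n + 2 \left(-2\right)^{n + 1} - 20

The ratio is 2*(-3*k - 4)/(3*k + 1).
Take A(k)=-2, B(k)=1, C(k)=k + 1/3.
Need (-2)·f(k+1) − (1)·f(k) = k + 1/3.
From deg A=0, deg B=0, deg C=1: d=1.
A polynomial solution: f(k) = -(3*k - 1)/9.
R(k) = B(k−1)·f(k)/C(k) = -(3*k - 1)/(3*(3*k + 1)); s_k = R·t_k = (-2)**k*(3*k - 1).
Verify: (-2)**k*(-9*k - 3) matches t_k.
Evaluate: s_(n+1) = (-2)**(n + 1)*(3*n + 2); subtract s_(2) = 20 ⇒ S(n) = -6*(-2)**n*n + 2*(-2)**(n + 1) - 20.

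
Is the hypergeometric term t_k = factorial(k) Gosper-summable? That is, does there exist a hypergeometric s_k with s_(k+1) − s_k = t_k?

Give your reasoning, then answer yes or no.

No — t_k has no hypergeometric antidifference.

r(k) = k + 1 after simplifying.
Gosper form: A/B · C(k+1)/C(k) with A=k + 1, B=1, C=1.
Solve (k + 1)·f(k+1) − (1)·f(k) = 1.
Bound: deg f ≤ -1.
deg f ≤ -1 is impossible — no certificate.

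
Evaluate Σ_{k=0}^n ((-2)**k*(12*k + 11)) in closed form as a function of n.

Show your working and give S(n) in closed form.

r(k) = 2*(-12*k - 23)/(12*k + 11) after simplifying.
Gosper form: A/B · C(k+1)/C(k) with A=-2, B=1, C=k + 11/12.
Solve (-2)·f(k+1) − (1)·f(k) = k + 11/12.
Degrees (0,0,1) ⇒ d ≤ 1.
A polynomial solution: f(k) = -(4*k + 1)/12.
Then R = B(k−1)f/C = -(4*k + 1)/(12*k + 11), so s_k = R(k)·t_k = (-2)**k*(-4*k - 1).
s_(k+1) − s_k = (-2)**k*(12*k + 11) = t_k.
Telescope: S(n) = s_(n+1) − s_(0) = 2*(-2)**n*(4*n + 5) − (-1) = 8*(-2)**n*n + 10*(-2)**n + 1.

S(n) = 8*(-2)**n*n + 10*(-2)**n + 1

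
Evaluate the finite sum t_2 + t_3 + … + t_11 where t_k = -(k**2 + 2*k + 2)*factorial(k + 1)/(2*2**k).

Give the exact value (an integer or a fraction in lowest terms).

Σ = -79053957/4

Compute t_(k+1)/t_k: get (k + 2)*(2*k + (k + 1)**2 + 4)/(2*(k**2 + 2*k + 2)).
A = k/2 + 1, B = 1, C = k**2 + 2*k + 2.
Solve (k/2 + 1)·f(k+1) − (1)·f(k) = k**2 + 2*k + 2.
d = 1 from the (1,0,2) case.
Solving with deg f ≤ 1: f(k) = 2*(k + 1).
So s_k = (B(k−1)f/C)·t_k = (2*(k + 1)/(k**2 + 2*k + 2))·t_k = -(k + 1)*factorial(k + 1)/2**k.
Verify: -(k**2 + 2*k + 2)*factorial(k + 1)/(2*2**k) matches t_k.
Sum = s_(12) − s_(2); s_(12) = -79053975/4, s_(2) = -9/2 ⇒ -79053957/4.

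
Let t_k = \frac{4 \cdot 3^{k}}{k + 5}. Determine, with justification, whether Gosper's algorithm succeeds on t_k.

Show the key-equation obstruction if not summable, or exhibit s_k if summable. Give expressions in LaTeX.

No; the degree bound rules out any f.

Compute t_(k+1)/t_k: get 3*(k + 5)/(k + 6).
So A=3*k + 15 and B=k + 6, with C=1.
Solve (3*k + 15)·f(k+1) − (k + 5)·f(k) = 1.
Degrees (1,1,0) ⇒ d ≤ -1.
Bound -1 < 0, so the key equation has no polynomial solution.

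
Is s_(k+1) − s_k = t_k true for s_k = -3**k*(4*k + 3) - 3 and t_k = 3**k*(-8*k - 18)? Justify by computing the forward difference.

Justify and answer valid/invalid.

Valid: the claim telescopes to t_k.

s_(k+1) = 3*3**k*(-4*k - 7) - 3
s_(k+1) − s_k = 3**k*(-8*k - 18)
(s_(k+1) − s_k) − t_k = 0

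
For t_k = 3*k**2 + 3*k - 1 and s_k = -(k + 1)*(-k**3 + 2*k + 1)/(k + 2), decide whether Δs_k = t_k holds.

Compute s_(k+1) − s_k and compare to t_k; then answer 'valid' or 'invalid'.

Invalid: residual (-2*k**3 - 9*k**2 - 7*k + 1)/(k**2 + 5*k + 6) ≠ 0.

s_(k+1) = -(k + 2)*(2*k - (k + 1)**3 + 3)/(k + 3)
s_(k+1) − s_k = (3*k**4 + 16*k**3 + 23*k**2 + 6*k - 5)/(k**2 + 5*k + 6)
(s_(k+1) − s_k) − t_k = (-2*k**3 - 9*k**2 - 7*k + 1)/(k**2 + 5*k + 6)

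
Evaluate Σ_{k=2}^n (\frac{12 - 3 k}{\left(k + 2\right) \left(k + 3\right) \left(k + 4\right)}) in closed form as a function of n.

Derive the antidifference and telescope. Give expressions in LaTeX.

t_(k+1)/t_k = (k - 3)*(k + 2)/((k - 4)*(k + 5)).
Normal form (A,B,C) = (k + 2, k + 5, k - 4).
Set up (k + 2)·f(k+1) − (k + 4)·f(k) − (k - 4) = 0.
Degrees (1,1,1) ⇒ d ≤ 2.
Solve for f: f(k) = -k*(k + 11)/6 (degree 2 ≤ 2).
Then R = B(k−1)f/C = -k*(k + 4)*(k + 11)/(6*(k - 4)), so s_k = R(k)·t_k = k*(k + 11)/(2*(k + 2)*(k + 3)).
Δs = 3*(4 - k)/(k**3 + 9*k**2 + 26*k + 24), as required.
Telescope: S(n) = s_(n+1) − s_(2) = (n**2 + 13*n + 12)/(2*(n**2 + 7*n + 12)) − (13/20) = 3*(-n**2 + 13*n - 12)/(20*(n**2 + 7*n + 12)).

S(n) = \frac{3 \left(- n^{2} + 13 n - 12\right)}{20 \left(n^{2} + 7 n + 12\right)}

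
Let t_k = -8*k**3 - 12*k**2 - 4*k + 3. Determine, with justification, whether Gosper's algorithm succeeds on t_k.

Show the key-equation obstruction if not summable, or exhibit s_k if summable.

t_(k+1)/t_k = (8*k**3 + 36*k**2 + 52*k + 21)/(8*k**3 + 12*k**2 + 4*k - 3).
Factor: A=1; B=1; C=k**3 + 3*k**2/2 + k/2 - 3/8.
f must satisfy (1)·f(k+1) − (1)·f(k) = k**3 + 3*k**2/2 + k/2 - 3/8.
Degrees (0,0,3) ⇒ d ≤ 4.
Coefficient equations give f(k) = k*(2*k**3 - 2*k - 3)/8.
Certificate R = B(k−1)f/C = k*(2*k**3 - 2*k - 3)/(8*k**3 + 12*k**2 + 4*k - 3) gives s_k = k*(-2*k**3 + 2*k + 3).
s_(k+1) − s_k = -8*k**3 - 12*k**2 - 4*k + 3 = t_k.

Yes. s_k = k*(-2*k**3 + 2*k + 3).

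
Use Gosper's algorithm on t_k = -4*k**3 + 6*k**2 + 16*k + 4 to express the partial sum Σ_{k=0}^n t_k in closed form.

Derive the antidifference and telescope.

The ratio is (2*k**3 + 3*k**2 - 8*k - 11)/(2*k**3 - 3*k**2 - 8*k - 2).
Normal form (A,B,C) = (1, 1, k**3 - 3*k**2/2 - 4*k - 1).
Set up (1)·f(k+1) − (1)·f(k) − (k**3 - 3*k**2/2 - 4*k - 1) = 0.
deg f ≤ 4 (via 0,0,3).
A polynomial solution: f(k) = k*(k**3 - 4*k**2 - 4*k + 3)/4.
Get s_k = R·t_k = k*(-k**3 + 4*k**2 + 4*k - 3) with R(k) = B(k−1)f(k)/C(k) = k*(k**3 - 4*k**2 - 4*k + 3)/(2*(2*k**3 - 3*k**2 - 8*k - 2)).
Check: Δs_k = -4*k**3 + 6*k**2 + 16*k + 4. ✓
Telescope: S(n) = s_(n+1) − s_(0) = -n**4 + 10*n**2 + 13*n + 4 − (0) = -n**4 + 10*n**2 + 13*n + 4.

S(n) = -n**4 + 10*n**2 + 13*n + 4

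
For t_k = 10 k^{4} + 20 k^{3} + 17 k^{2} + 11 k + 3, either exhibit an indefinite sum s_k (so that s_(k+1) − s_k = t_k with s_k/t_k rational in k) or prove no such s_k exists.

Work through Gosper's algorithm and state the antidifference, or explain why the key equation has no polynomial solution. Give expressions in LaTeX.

t_(k+1)/t_k = (10*k**4 + 60*k**3 + 137*k**2 + 145*k + 61)/(10*k**4 + 20*k**3 + 17*k**2 + 11*k + 3).
Normal form (A,B,C) = (1, 1, k**4 + 2*k**3 + 17*k**2/10 + 11*k/10 + 3/10).
Solve (1)·f(k+1) − (1)·f(k) = k**4 + 2*k**3 + 17*k**2/10 + 11*k/10 + 3/10.
d = 5 from the (0,0,4) case.
Match coefficients ⇒ f(k) = k**2*(2*k**3 - k + 2)/10.
Get s_k = R·t_k = k**2*(2*k**3 - k + 2) with R(k) = B(k−1)f(k)/C(k) = k**2*(2*k**3 - k + 2)/(10*k**4 + 20*k**3 + 17*k**2 + 11*k + 3).
Check: Δs_k = 10*k**4 + 20*k**3 + 17*k**2 + 11*k + 3. ✓

s_k = k^{2} \left(2 k^{3} - k + 2\right)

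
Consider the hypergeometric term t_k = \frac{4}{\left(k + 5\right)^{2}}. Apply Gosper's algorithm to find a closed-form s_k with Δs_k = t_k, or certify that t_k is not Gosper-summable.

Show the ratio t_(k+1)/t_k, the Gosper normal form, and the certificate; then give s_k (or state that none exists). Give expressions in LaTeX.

The ratio is (k + 5)**2/(k + 6)**2.
Normal form (A,B,C) = (k**2 + 10*k + 25, k**2 + 12*k + 36, 1).
Need (k**2 + 10*k + 25)·f(k+1) − (k**2 + 10*k + 25)·f(k) = 1.
Degrees (2,2,0) ⇒ d ≤ 0.
Write f(k) = c0. Then LHS − RHS = -1, requiring -1 = 0: contradictory. No certificate.

none (Gosper's algorithm certifies no s_k)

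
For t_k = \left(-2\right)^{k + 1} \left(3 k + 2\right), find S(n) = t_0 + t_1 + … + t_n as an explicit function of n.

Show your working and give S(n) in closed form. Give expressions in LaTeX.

S(n) = \left(-2\right)^{n + 2} \left(- n - 1\right)

Step 1: r(k) = 2*(-3*k - 5)/(3*k + 2).
A = -2, B = 1, C = k + 2/3.
Solve (-2)·f(k+1) − (1)·f(k) = k + 2/3.
Degrees (0,0,1) ⇒ d ≤ 1.
Coefficient equations give f(k) = -k/3.
Certificate R = B(k−1)f/C = -k/(3*k + 2) gives s_k = 2*(-2)**k*k.
s_(k+1) − s_k = (-2)**(k + 1)*(3*k + 2) = t_k.
s_(n+1) = (-2)**(n + 2)*(-n - 1) and s_(0) = 0, so S(n) = (-2)**(n + 2)*(-n - 1).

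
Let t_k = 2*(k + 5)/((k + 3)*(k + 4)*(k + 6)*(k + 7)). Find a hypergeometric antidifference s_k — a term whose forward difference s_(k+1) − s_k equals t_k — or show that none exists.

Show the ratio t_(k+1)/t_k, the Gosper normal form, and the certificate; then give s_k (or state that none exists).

s_k = k*(k + 9)/(18*(k**2 + 9*k + 18))

Step 1: r(k) = (k + 3)*(k + 6)**2/((k + 5)**2*(k + 8)).
A = k + 3, B = k + 8, C = k**2 + 10*k + 25.
Set up (k + 3)·f(k+1) − (k + 7)·f(k) − (k**2 + 10*k + 25) = 0.
Bound: deg f ≤ 4.
Coefficient equations give f(k) = k*(k + 4)*(k + 5)*(k + 9)/36.
So s_k = (B(k−1)f/C)·t_k = (k*(k + 4)*(k + 7)*(k + 9)/(36*(k + 5)))·t_k = k*(k + 9)/(18*(k**2 + 9*k + 18)).
Check: Δs_k = 2*(k + 5)/(k**4 + 20*k**3 + 145*k**2 + 450*k + 504). ✓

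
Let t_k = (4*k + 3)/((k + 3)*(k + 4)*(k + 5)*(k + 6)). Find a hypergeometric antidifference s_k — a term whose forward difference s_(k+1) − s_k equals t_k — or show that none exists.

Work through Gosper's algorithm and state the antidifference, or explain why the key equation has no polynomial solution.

s_k = k*(k**2 + 12*k + 7)/(20*(k + 3)*(k + 4)*(k + 5))

Step 1: r(k) = (k + 3)*(4*k + 7)/((k + 7)*(4*k + 3)).
So A=k + 3 and B=k + 7, with C=k + 3/4.
Solve (k + 3)·f(k+1) − (k + 6)·f(k) = k + 3/4.
Degrees (1,1,1) ⇒ d ≤ 3.
Coefficient equations give f(k) = k*(k**2 + 12*k + 7)/80.
So s_k = (B(k−1)f/C)·t_k = (k*(k + 6)*(k**2 + 12*k + 7)/(20*(4*k + 3)))·t_k = k*(k**2 + 12*k + 7)/(20*(k + 3)*(k + 4)*(k + 5)).
Check: Δs_k = (4*k + 3)/(k**4 + 18*k**3 + 119*k**2 + 342*k + 360). ✓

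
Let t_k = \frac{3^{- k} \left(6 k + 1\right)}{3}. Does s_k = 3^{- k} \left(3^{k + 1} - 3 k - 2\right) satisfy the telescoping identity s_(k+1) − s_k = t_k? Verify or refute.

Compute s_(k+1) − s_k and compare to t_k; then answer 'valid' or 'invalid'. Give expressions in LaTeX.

s_(k+1) = 3 - k/3**k - 5/(3*3**k)
s_(k+1) − s_k = (6*k + 1)/(3*3**k)
(s_(k+1) − s_k) − t_k = 0

Valid — Δs_k = t_k.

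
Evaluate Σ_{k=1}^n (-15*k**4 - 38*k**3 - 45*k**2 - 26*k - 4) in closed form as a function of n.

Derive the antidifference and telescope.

Ratio r(k) = (15*k**4 + 98*k**3 + 249*k**2 + 290*k + 128)/(15*k**4 + 38*k**3 + 45*k**2 + 26*k + 4).
Normal form (A,B,C) = (1, 1, k**4 + 38*k**3/15 + 3*k**2 + 26*k/15 + 4/15).
f must satisfy (1)·f(k+1) − (1)·f(k) = k**4 + 38*k**3/15 + 3*k**2 + 26*k/15 + 4/15.
Bound: deg f ≤ 5.
Coefficient equations give f(k) = k*(k + 1)*(3*k**3 - k**2 + 2*k - 2)/15.
So s_k = (B(k−1)f/C)·t_k = (k*(3*k**3 - k**2 + 2*k - 2)/(15*k**3 + 23*k**2 + 22*k + 4))·t_k = k*(-3*k**4 - 2*k**3 - k**2 + 2).
s_(k+1) − s_k = -15*k**4 - 38*k**3 - 45*k**2 - 26*k - 4 = t_k.
Evaluate: s_(n+1) = -3*n**5 - 17*n**4 - 39*n**3 - 45*n**2 - 24*n - 4; subtract s_(1) = -4 ⇒ S(n) = n*(-3*n**4 - 17*n**3 - 39*n**2 - 45*n - 24).

S(n) = n*(-3*n**4 - 17*n**3 - 39*n**2 - 45*n - 24)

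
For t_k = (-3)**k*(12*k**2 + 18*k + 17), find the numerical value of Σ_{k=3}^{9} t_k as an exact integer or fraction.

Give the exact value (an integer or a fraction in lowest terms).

Σ = -17833581

t_(k+1)/t_k = 3*(-12*k**2 - 42*k - 47)/(12*k**2 + 18*k + 17).
Normal form (A,B,C) = (-3, 1, k**2 + 3*k/2 + 17/12).
Solve (-3)·f(k+1) − (1)·f(k) = k**2 + 3*k/2 + 17/12.
Bound: deg f ≤ 2.
Solving with deg f ≤ 2: f(k) = -(3*k**2 + 2)/12.
Then R = B(k−1)f/C = -(3*k**2 + 2)/(12*k**2 + 18*k + 17), so s_k = R(k)·t_k = (-3)**k*(-3*k**2 - 2).
Δs = (-3)**k*(12*k**2 + 18*k + 17), as required.
Telescoping: Σ = s_(10) − s_(3) = -17832798 − (783) = -17833581.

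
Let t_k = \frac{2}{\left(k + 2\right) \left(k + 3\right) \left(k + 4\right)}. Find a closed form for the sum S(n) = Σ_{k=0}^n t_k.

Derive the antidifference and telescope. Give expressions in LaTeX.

S(n) = \frac{n^{2} + 7 n + 6}{6 \left(n^{2} + 7 n + 12\right)}

r(k) = (k + 2)/(k + 5) after simplifying.
Gosper form: A/B · C(k+1)/C(k) with A=k + 2, B=k + 5, C=1.
Need (k + 2)·f(k+1) − (k + 4)·f(k) = 1.
Degrees (1,1,0) ⇒ d ≤ 2.
Match coefficients ⇒ f(k) = k*(k + 5)/12.
Get s_k = R·t_k = k*(k + 5)/(6*(k + 2)*(k + 3)) with R(k) = B(k−1)f(k)/C(k) = k*(k + 4)*(k + 5)/12.
Check: Δs_k = 2/(k**3 + 9*k**2 + 26*k + 24). ✓
s_(n+1) = (n**2 + 7*n + 6)/(6*(n**2 + 7*n + 12)) and s_(0) = 0, so S(n) = (n**2 + 7*n + 6)/(6*(n**2 + 7*n + 12)).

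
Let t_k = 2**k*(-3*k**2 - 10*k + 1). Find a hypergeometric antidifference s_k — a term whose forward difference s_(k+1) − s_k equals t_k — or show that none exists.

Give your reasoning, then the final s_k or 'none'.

r(k) = 2*(3*k**2 + 16*k + 12)/(3*k**2 + 10*k - 1) after simplifying.
So A=2 and B=1, with C=k**2 + 10*k/3 - 1/3.
f must satisfy (2)·f(k+1) − (1)·f(k) = k**2 + 10*k/3 - 1/3.
Bound: deg f ≤ 2.
Match coefficients ⇒ f(k) = (3*k**2 - 2*k - 3)/3.
Get s_k = R·t_k = 2**k*(-3*k**2 + 2*k + 3) with R(k) = B(k−1)f(k)/C(k) = (3*k**2 - 2*k - 3)/(3*k**2 + 10*k - 1).
Verify: 2**k*(-3*k**2 - 10*k + 1) matches t_k.

s_k = 2**k*(-3*k**2 + 2*k + 3)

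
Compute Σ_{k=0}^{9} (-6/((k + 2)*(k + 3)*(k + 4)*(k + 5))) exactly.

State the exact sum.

t_(k+1)/t_k = (k + 2)/(k + 6).
Gosper form: A/B · C(k+1)/C(k) with A=k + 2, B=k + 6, C=1.
Solve (k + 2)·f(k+1) − (k + 5)·f(k) = 1.
Degrees (1,1,0) ⇒ d ≤ 3.
Solving with deg f ≤ 3: f(k) = k*(k**2 + 9*k + 26)/72.
Then R = B(k−1)f/C = k*(k + 5)*(k**2 + 9*k + 26)/72, so s_k = R(k)·t_k = k*(-k**2 - 9*k - 26)/(12*(k + 2)*(k + 3)*(k + 4)).
s_(k+1) − s_k = -6/(k**4 + 14*k**3 + 71*k**2 + 154*k + 120) = t_k.
Σ_(k=0)^(9) t_k = s_(10) − s_(0) = -15/182 − (0) = -15/182.

Σ = -15/182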